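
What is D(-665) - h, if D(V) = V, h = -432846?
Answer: 432181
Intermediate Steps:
D(-665) - h = -665 - 1*(-432846) = -665 + 432846 = 432181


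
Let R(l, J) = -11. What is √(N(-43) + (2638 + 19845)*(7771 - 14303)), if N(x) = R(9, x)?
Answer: 3*I*√16317663 ≈ 12119.0*I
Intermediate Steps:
N(x) = -11
√(N(-43) + (2638 + 19845)*(7771 - 14303)) = √(-11 + (2638 + 19845)*(7771 - 14303)) = √(-11 + 22483*(-6532)) = √(-11 - 146858956) = √(-146858967) = 3*I*√16317663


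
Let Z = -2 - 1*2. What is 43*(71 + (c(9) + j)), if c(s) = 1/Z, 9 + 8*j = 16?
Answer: 24639/8 ≈ 3079.9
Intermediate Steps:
j = 7/8 (j = -9/8 + (1/8)*16 = -9/8 + 2 = 7/8 ≈ 0.87500)
Z = -4 (Z = -2 - 2 = -4)
c(s) = -1/4 (c(s) = 1/(-4) = -1/4)
43*(71 + (c(9) + j)) = 43*(71 + (-1/4 + 7/8)) = 43*(71 + 5/8) = 43*(573/8) = 24639/8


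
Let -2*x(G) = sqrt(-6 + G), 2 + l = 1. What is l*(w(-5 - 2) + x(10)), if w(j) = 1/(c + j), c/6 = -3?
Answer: 26/25 ≈ 1.0400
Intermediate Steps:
c = -18 (c = 6*(-3) = -18)
l = -1 (l = -2 + 1 = -1)
x(G) = -sqrt(-6 + G)/2
w(j) = 1/(-18 + j)
l*(w(-5 - 2) + x(10)) = -(1/(-18 + (-5 - 2)) - sqrt(-6 + 10)/2) = -(1/(-18 - 7) - sqrt(4)/2) = -(1/(-25) - 1/2*2) = -(-1/25 - 1) = -1*(-26/25) = 26/25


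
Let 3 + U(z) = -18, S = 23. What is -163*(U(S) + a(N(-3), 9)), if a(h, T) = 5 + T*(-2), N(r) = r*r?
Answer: 5542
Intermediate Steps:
N(r) = r²
U(z) = -21 (U(z) = -3 - 18 = -21)
a(h, T) = 5 - 2*T
-163*(U(S) + a(N(-3), 9)) = -163*(-21 + (5 - 2*9)) = -163*(-21 + (5 - 18)) = -163*(-21 - 13) = -163*(-34) = 5542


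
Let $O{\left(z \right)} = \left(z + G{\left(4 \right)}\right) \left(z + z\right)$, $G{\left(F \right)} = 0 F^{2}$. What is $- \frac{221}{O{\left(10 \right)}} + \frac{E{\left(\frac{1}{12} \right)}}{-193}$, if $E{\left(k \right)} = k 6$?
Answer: $- \frac{42753}{38600} \approx -1.1076$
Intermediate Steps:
$G{\left(F \right)} = 0$
$O{\left(z \right)} = 2 z^{2}$ ($O{\left(z \right)} = \left(z + 0\right) \left(z + z\right) = z 2 z = 2 z^{2}$)
$E{\left(k \right)} = 6 k$
$- \frac{221}{O{\left(10 \right)}} + \frac{E{\left(\frac{1}{12} \right)}}{-193} = - \frac{221}{2 \cdot 10^{2}} + \frac{6 \cdot \frac{1}{12}}{-193} = - \frac{221}{2 \cdot 100} + 6 \cdot \frac{1}{12} \left(- \frac{1}{193}\right) = - \frac{221}{200} + \frac{1}{2} \left(- \frac{1}{193}\right) = \left(-221\right) \frac{1}{200} - \frac{1}{386} = - \frac{221}{200} - \frac{1}{386} = - \frac{42753}{38600}$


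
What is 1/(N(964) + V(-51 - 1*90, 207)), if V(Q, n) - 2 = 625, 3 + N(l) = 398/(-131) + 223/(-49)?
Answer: 6419/3956741 ≈ 0.0016223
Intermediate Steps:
N(l) = -67972/6419 (N(l) = -3 + (398/(-131) + 223/(-49)) = -3 + (398*(-1/131) + 223*(-1/49)) = -3 + (-398/131 - 223/49) = -3 - 48715/6419 = -67972/6419)
V(Q, n) = 627 (V(Q, n) = 2 + 625 = 627)
1/(N(964) + V(-51 - 1*90, 207)) = 1/(-67972/6419 + 627) = 1/(3956741/6419) = 6419/3956741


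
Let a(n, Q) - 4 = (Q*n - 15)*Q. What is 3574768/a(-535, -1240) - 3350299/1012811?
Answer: -689891949393563/208283922810039 ≈ -3.3123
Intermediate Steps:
a(n, Q) = 4 + Q*(-15 + Q*n) (a(n, Q) = 4 + (Q*n - 15)*Q = 4 + (-15 + Q*n)*Q = 4 + Q*(-15 + Q*n))
3574768/a(-535, -1240) - 3350299/1012811 = 3574768/(4 - 15*(-1240) - 535*(-1240)²) - 3350299/1012811 = 3574768/(4 + 18600 - 535*1537600) - 3350299*1/1012811 = 3574768/(4 + 18600 - 822616000) - 3350299/1012811 = 3574768/(-822597396) - 3350299/1012811 = 3574768*(-1/822597396) - 3350299/1012811 = -893692/205649349 - 3350299/1012811 = -689891949393563/208283922810039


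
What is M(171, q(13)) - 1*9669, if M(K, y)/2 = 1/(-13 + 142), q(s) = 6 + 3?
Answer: -1247299/129 ≈ -9669.0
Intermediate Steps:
q(s) = 9
M(K, y) = 2/129 (M(K, y) = 2/(-13 + 142) = 2/129)
M(171, q(13)) - 1*9669 = 2/129 - 1*9669 = 2/129 - 9669 = -1247299/129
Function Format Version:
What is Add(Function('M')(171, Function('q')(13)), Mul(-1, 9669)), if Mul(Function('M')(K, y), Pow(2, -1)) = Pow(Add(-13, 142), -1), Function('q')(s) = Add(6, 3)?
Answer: Rational(-1247299, 129) ≈ -9669.0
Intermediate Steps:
Function('q')(s) = 9
Function('M')(K, y) = Rational(2, 129) (Function('M')(K, y) = Mul(2, Pow(Add(-13, 142), -1)) = Mul(2, Pow(129, -1)) = Mul(2, Rational(1, 129)) = Rational(2, 129))
Add(Function('M')(171, Function('q')(13)), Mul(-1, 9669)) = Add(Rational(2, 129), Mul(-1, 9669)) = Add(Rational(2, 129), -9669) = Rational(-1247299, 129)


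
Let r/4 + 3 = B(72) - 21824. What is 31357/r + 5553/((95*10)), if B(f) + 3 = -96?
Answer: 12032399/2192600 ≈ 5.4877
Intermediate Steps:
B(f) = -99 (B(f) = -3 - 96 = -99)
r = -87704 (r = -12 + 4*(-99 - 21824) = -12 + 4*(-21923) = -12 - 87692 = -87704)
31357/r + 5553/((95*10)) = 31357/(-87704) + 5553/((95*10)) = 31357*(-1/87704) + 5553/950 = -31357/87704 + 5553*(1/950) = -31357/87704 + 5553/950 = 12032399/2192600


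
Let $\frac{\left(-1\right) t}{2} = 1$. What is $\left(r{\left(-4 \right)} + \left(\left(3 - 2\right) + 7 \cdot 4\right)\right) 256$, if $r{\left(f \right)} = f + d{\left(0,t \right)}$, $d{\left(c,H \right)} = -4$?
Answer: $5376$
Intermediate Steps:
$t = -2$ ($t = \left(-2\right) 1 = -2$)
$r{\left(f \right)} = -4 + f$ ($r{\left(f \right)} = f - 4 = -4 + f$)
$\left(r{\left(-4 \right)} + \left(\left(3 - 2\right) + 7 \cdot 4\right)\right) 256 = \left(\left(-4 - 4\right) + \left(\left(3 - 2\right) + 7 \cdot 4\right)\right) 256 = \left(-8 + \left(\left(3 - 2\right) + 28\right)\right) 256 = \left(-8 + \left(1 + 28\right)\right) 256 = \left(-8 + 29\right) 256 = 21 \cdot 256 = 5376$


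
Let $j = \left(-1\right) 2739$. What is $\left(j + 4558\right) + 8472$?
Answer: $10291$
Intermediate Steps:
$j = -2739$
$\left(j + 4558\right) + 8472 = \left(-2739 + 4558\right) + 8472 = 1819 + 8472 = 10291$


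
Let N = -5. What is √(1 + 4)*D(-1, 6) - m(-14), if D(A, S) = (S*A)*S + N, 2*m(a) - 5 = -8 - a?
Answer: -11/2 - 41*√5 ≈ -97.179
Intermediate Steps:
m(a) = -3/2 - a/2 (m(a) = 5/2 + (-8 - a)/2 = 5/2 + (-4 - a/2) = -3/2 - a/2)
D(A, S) = -5 + A*S² (D(A, S) = (S*A)*S - 5 = (A*S)*S - 5 = A*S² - 5 = -5 + A*S²)
√(1 + 4)*D(-1, 6) - m(-14) = √(1 + 4)*(-5 - 1*6²) - (-3/2 - ½*(-14)) = √5*(-5 - 1*36) - (-3/2 + 7) = √5*(-5 - 36) - 1*11/2 = √5*(-41) - 11/2 = -41*√5 - 11/2 = -11/2 - 41*√5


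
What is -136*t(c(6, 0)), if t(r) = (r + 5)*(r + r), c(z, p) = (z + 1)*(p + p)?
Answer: 0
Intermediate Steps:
c(z, p) = 2*p*(1 + z) (c(z, p) = (1 + z)*(2*p) = 2*p*(1 + z))
t(r) = 2*r*(5 + r) (t(r) = (5 + r)*(2*r) = 2*r*(5 + r))
-136*t(c(6, 0)) = -272*2*0*(1 + 6)*(5 + 2*0*(1 + 6)) = -272*2*0*7*(5 + 2*0*7) = -272*0*(5 + 0) = -272*0*5 = -136*0 = 0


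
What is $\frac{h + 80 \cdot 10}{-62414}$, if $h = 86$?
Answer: $- \frac{443}{31207} \approx -0.014196$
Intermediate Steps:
$\frac{h + 80 \cdot 10}{-62414} = \frac{86 + 80 \cdot 10}{-62414} = \left(86 + 800\right) \left(- \frac{1}{62414}\right) = 886 \left(- \frac{1}{62414}\right) = - \frac{443}{31207}$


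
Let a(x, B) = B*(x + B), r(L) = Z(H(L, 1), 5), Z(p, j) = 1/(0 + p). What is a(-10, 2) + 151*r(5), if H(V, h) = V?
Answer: 71/5 ≈ 14.200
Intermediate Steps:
Z(p, j) = 1/p
r(L) = 1/L
a(x, B) = B*(B + x)
a(-10, 2) + 151*r(5) = 2*(2 - 10) + 151/5 = 2*(-8) + 151*(⅕) = -16 + 151/5 = 71/5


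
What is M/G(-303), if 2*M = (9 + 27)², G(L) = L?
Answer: -216/101 ≈ -2.1386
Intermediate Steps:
M = 648 (M = (9 + 27)²/2 = (½)*36² = (½)*1296 = 648)
M/G(-303) = 648/(-303) = 648*(-1/303) = -216/101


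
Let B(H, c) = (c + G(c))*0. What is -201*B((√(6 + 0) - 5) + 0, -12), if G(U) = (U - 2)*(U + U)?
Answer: 0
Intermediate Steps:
G(U) = 2*U*(-2 + U) (G(U) = (-2 + U)*(2*U) = 2*U*(-2 + U))
B(H, c) = 0 (B(H, c) = (c + 2*c*(-2 + c))*0 = 0)
-201*B((√(6 + 0) - 5) + 0, -12) = -201*0 = 0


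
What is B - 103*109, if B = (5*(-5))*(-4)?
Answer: -11127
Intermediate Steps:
B = 100 (B = -25*(-4) = 100)
B - 103*109 = 100 - 103*109 = 100 - 11227 = -11127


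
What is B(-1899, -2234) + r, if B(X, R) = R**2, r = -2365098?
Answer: 2625658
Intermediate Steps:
B(-1899, -2234) + r = (-2234)**2 - 2365098 = 4990756 - 2365098 = 2625658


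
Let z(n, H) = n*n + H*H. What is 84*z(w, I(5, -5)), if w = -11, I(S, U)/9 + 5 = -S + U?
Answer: 1541064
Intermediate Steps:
I(S, U) = -45 - 9*S + 9*U (I(S, U) = -45 + 9*(-S + U) = -45 + 9*(U - S) = -45 + (-9*S + 9*U) = -45 - 9*S + 9*U)
z(n, H) = H² + n² (z(n, H) = n² + H² = H² + n²)
84*z(w, I(5, -5)) = 84*((-45 - 9*5 + 9*(-5))² + (-11)²) = 84*((-45 - 45 - 45)² + 121) = 84*((-135)² + 121) = 84*(18225 + 121) = 84*18346 = 1541064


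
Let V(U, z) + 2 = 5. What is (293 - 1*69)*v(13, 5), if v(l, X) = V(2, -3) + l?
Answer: 3584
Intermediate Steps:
V(U, z) = 3 (V(U, z) = -2 + 5 = 3)
v(l, X) = 3 + l
(293 - 1*69)*v(13, 5) = (293 - 1*69)*(3 + 13) = (293 - 69)*16 = 224*16 = 3584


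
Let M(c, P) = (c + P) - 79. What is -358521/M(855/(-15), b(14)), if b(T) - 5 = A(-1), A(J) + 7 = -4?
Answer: 358521/142 ≈ 2524.8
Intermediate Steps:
A(J) = -11 (A(J) = -7 - 4 = -11)
b(T) = -6 (b(T) = 5 - 11 = -6)
M(c, P) = -79 + P + c (M(c, P) = (P + c) - 79 = -79 + P + c)
-358521/M(855/(-15), b(14)) = -358521/(-79 - 6 + 855/(-15)) = -358521/(-79 - 6 + 855*(-1/15)) = -358521/(-79 - 6 - 57) = -358521/(-142) = -358521*(-1/142) = 358521/142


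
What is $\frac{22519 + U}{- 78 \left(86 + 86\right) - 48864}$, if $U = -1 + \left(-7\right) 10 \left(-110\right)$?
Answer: $- \frac{15109}{31140} \approx -0.4852$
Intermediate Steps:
$U = 7699$ ($U = -1 - -7700 = -1 + 7700 = 7699$)
$\frac{22519 + U}{- 78 \left(86 + 86\right) - 48864} = \frac{22519 + 7699}{- 78 \left(86 + 86\right) - 48864} = \frac{30218}{\left(-78\right) 172 - 48864} = \frac{30218}{-13416 - 48864} = \frac{30218}{-62280} = 30218 \left(- \frac{1}{62280}\right) = - \frac{15109}{31140}$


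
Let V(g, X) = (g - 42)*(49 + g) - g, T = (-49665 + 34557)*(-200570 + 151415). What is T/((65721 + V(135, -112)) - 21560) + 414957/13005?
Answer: 1613886904961/132516615 ≈ 12179.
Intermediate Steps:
T = 742633740 (T = -15108*(-49155) = 742633740)
V(g, X) = -g + (-42 + g)*(49 + g) (V(g, X) = (-42 + g)*(49 + g) - g = -g + (-42 + g)*(49 + g))
T/((65721 + V(135, -112)) - 21560) + 414957/13005 = 742633740/((65721 + (-2058 + 135**2 + 6*135)) - 21560) + 414957/13005 = 742633740/((65721 + (-2058 + 18225 + 810)) - 21560) + 414957*(1/13005) = 742633740/((65721 + 16977) - 21560) + 138319/4335 = 742633740/(82698 - 21560) + 138319/4335 = 742633740/61138 + 138319/4335 = 742633740*(1/61138) + 138319/4335 = 371316870/30569 + 138319/4335 = 1613886904961/132516615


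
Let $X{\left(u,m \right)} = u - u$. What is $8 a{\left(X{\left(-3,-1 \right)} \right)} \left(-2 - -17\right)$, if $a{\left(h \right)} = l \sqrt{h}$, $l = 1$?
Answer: $0$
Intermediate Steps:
$X{\left(u,m \right)} = 0$
$a{\left(h \right)} = \sqrt{h}$ ($a{\left(h \right)} = 1 \sqrt{h} = \sqrt{h}$)
$8 a{\left(X{\left(-3,-1 \right)} \right)} \left(-2 - -17\right) = 8 \sqrt{0} \left(-2 - -17\right) = 8 \cdot 0 \left(-2 + 17\right) = 0 \cdot 15 = 0$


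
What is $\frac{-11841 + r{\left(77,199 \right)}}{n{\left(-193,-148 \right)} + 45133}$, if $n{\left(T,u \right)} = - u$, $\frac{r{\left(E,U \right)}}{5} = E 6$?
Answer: $- \frac{9531}{45281} \approx -0.21049$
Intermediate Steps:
$r{\left(E,U \right)} = 30 E$ ($r{\left(E,U \right)} = 5 E 6 = 5 \cdot 6 E = 30 E$)
$\frac{-11841 + r{\left(77,199 \right)}}{n{\left(-193,-148 \right)} + 45133} = \frac{-11841 + 30 \cdot 77}{\left(-1\right) \left(-148\right) + 45133} = \frac{-11841 + 2310}{148 + 45133} = - \frac{9531}{45281}$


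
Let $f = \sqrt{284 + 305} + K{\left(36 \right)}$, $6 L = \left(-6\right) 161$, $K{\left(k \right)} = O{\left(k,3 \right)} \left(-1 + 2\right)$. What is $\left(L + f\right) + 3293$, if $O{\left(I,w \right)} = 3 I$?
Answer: $3240 + \sqrt{589} \approx 3264.3$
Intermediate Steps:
$K{\left(k \right)} = 3 k$ ($K{\left(k \right)} = 3 k \left(-1 + 2\right) = 3 k 1 = 3 k$)
$L = -161$ ($L = \frac{\left(-6\right) 161}{6} = \frac{1}{6} \left(-966\right) = -161$)
$f = 108 + \sqrt{589}$ ($f = \sqrt{284 + 305} + 3 \cdot 36 = \sqrt{589} + 108 = 108 + \sqrt{589} \approx 132.27$)
$\left(L + f\right) + 3293 = \left(-161 + \left(108 + \sqrt{589}\right)\right) + 3293 = \left(-53 + \sqrt{589}\right) + 3293 = 3240 + \sqrt{589}$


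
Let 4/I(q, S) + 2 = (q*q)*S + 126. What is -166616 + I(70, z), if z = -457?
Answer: -93270637105/559794 ≈ -1.6662e+5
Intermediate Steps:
I(q, S) = 4/(124 + S*q²) (I(q, S) = 4/(-2 + ((q*q)*S + 126)) = 4/(-2 + (q²*S + 126)) = 4/(-2 + (S*q² + 126)) = 4/(-2 + (126 + S*q²)) = 4/(124 + S*q²))
-166616 + I(70, z) = -166616 + 4/(124 - 457*70²) = -166616 + 4/(124 - 457*4900) = -166616 + 4/(124 - 2239300) = -166616 + 4/(-2239176) = -166616 + 4*(-1/2239176) = -166616 - 1/559794 = -93270637105/559794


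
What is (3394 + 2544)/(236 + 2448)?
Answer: 2969/1342 ≈ 2.2124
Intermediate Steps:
(3394 + 2544)/(236 + 2448) = 5938/2684 = 5938*(1/2684) = 2969/1342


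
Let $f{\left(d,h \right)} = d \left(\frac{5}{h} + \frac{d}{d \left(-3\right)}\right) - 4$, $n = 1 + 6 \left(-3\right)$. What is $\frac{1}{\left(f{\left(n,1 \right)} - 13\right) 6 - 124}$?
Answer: $- \frac{1}{702} \approx -0.0014245$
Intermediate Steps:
$n = -17$ ($n = 1 - 18 = -17$)
$f{\left(d,h \right)} = -4 + d \left(- \frac{1}{3} + \frac{5}{h}\right)$ ($f{\left(d,h \right)} = d \left(\frac{5}{h} + \frac{d}{\left(-3\right) d}\right) - 4 = d \left(\frac{5}{h} + d \left(- \frac{1}{3 d}\right)\right) - 4 = d \left(\frac{5}{h} - \frac{1}{3}\right) - 4 = d \left(- \frac{1}{3} + \frac{5}{h}\right) - 4 = -4 + d \left(- \frac{1}{3} + \frac{5}{h}\right)$)
$\frac{1}{\left(f{\left(n,1 \right)} - 13\right) 6 - 124} = \frac{1}{\left(\left(-4 - - \frac{17}{3} + 5 \left(-17\right) 1^{-1}\right) - 13\right) 6 - 124} = \frac{1}{\left(\left(-4 + \frac{17}{3} + 5 \left(-17\right) 1\right) - 13\right) 6 - 124} = \frac{1}{\left(\left(-4 + \frac{17}{3} - 85\right) - 13\right) 6 - 124} = \frac{1}{\left(- \frac{250}{3} - 13\right) 6 - 124} = \frac{1}{\left(- \frac{289}{3}\right) 6 - 124} = \frac{1}{-578 - 124} = \frac{1}{-702} = - \frac{1}{702}$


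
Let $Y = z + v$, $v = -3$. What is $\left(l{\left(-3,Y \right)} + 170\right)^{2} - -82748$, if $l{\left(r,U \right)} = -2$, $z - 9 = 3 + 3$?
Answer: $110972$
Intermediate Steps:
$z = 15$ ($z = 9 + \left(3 + 3\right) = 9 + 6 = 15$)
$Y = 12$ ($Y = 15 - 3 = 12$)
$\left(l{\left(-3,Y \right)} + 170\right)^{2} - -82748 = \left(-2 + 170\right)^{2} - -82748 = 168^{2} + 82748 = 28224 + 82748 = 110972$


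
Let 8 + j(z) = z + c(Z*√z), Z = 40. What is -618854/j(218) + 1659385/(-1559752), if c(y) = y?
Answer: 10109936293709/23762821720 - 1237708*√218/15235 ≈ -774.06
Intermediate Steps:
j(z) = -8 + z + 40*√z (j(z) = -8 + (z + 40*√z) = -8 + z + 40*√z)
-618854/j(218) + 1659385/(-1559752) = -618854/(-8 + 218 + 40*√218) + 1659385/(-1559752) = -618854/(210 + 40*√218) + 1659385*(-1/1559752) = -618854/(210 + 40*√218) - 1659385/1559752 = -1659385/1559752 - 618854/(210 + 40*√218)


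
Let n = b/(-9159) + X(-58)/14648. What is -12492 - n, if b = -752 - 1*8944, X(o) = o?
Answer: -279346851255/22360172 ≈ -12493.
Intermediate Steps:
b = -9696 (b = -752 - 8944 = -9696)
n = 23582631/22360172 (n = -9696/(-9159) - 58/14648 = -9696*(-1/9159) - 58*1/14648 = 3232/3053 - 29/7324 = 23582631/22360172 ≈ 1.0547)
-12492 - n = -12492 - 1*23582631/22360172 = -12492 - 23582631/22360172 = -279346851255/22360172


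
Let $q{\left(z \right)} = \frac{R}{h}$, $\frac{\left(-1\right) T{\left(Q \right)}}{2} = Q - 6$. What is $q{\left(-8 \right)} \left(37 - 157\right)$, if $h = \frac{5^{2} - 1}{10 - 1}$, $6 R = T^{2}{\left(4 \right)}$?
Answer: $-120$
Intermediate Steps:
$T{\left(Q \right)} = 12 - 2 Q$ ($T{\left(Q \right)} = - 2 \left(Q - 6\right) = - 2 \left(-6 + Q\right) = 12 - 2 Q$)
$R = \frac{8}{3}$ ($R = \frac{\left(12 - 8\right)^{2}}{6} = \frac{4^{2}}{6} = \frac{1}{6} \cdot 16 = \frac{8}{3} \approx 2.6667$)
$h = \frac{8}{3}$ ($h = \frac{25 - 1}{9} = 24 \cdot \frac{1}{9} = \frac{8}{3} \approx 2.6667$)
$q{\left(z \right)} = 1$ ($q{\left(z \right)} = \frac{8}{3 \cdot \frac{8}{3}} = \frac{8}{3} \cdot \frac{3}{8} = 1$)
$q{\left(-8 \right)} \left(37 - 157\right) = 1 \left(37 - 157\right) = 1 \left(-120\right) = -120$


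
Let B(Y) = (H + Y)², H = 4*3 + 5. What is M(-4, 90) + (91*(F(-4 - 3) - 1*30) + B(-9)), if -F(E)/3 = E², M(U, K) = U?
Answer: -16047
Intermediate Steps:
H = 17 (H = 12 + 5 = 17)
B(Y) = (17 + Y)²
F(E) = -3*E²
M(-4, 90) + (91*(F(-4 - 3) - 1*30) + B(-9)) = -4 + (91*(-3*(-4 - 3)² - 1*30) + (17 - 9)²) = -4 + (91*(-3*(-7)² - 30) + 8²) = -4 + (91*(-3*49 - 30) + 64) = -4 + (91*(-147 - 30) + 64) = -4 + (91*(-177) + 64) = -4 + (-16107 + 64) = -4 - 16043 = -16047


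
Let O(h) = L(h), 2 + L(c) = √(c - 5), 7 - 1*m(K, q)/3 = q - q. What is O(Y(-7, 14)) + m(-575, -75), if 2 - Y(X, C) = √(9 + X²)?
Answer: 19 + √(-3 - √58) ≈ 19.0 + 3.2582*I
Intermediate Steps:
Y(X, C) = 2 - √(9 + X²)
m(K, q) = 21 (m(K, q) = 21 - 3*(q - q) = 21 - 3*0 = 21 + 0 = 21)
L(c) = -2 + √(-5 + c) (L(c) = -2 + √(c - 5) = -2 + √(-5 + c))
O(h) = -2 + √(-5 + h)
O(Y(-7, 14)) + m(-575, -75) = (-2 + √(-5 + (2 - √(9 + (-7)²)))) + 21 = (-2 + √(-5 + (2 - √(9 + 49)))) + 21 = (-2 + √(-5 + (2 - √58))) + 21 = (-2 + √(-3 - √58)) + 21 = 19 + √(-3 - √58)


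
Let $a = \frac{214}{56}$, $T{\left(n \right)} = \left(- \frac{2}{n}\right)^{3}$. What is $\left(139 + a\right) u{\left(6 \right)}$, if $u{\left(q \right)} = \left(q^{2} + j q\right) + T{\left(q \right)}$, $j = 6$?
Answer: $\frac{2590019}{252} \approx 10278.0$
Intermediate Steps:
$T{\left(n \right)} = - \frac{8}{n^{3}}$
$a = \frac{107}{28}$ ($a = 214 \cdot \frac{1}{56} = \frac{107}{28} \approx 3.8214$)
$u{\left(q \right)} = q^{2} - \frac{8}{q^{3}} + 6 q$ ($u{\left(q \right)} = \left(q^{2} + 6 q\right) - \frac{8}{q^{3}} = q^{2} - \frac{8}{q^{3}} + 6 q$)
$\left(139 + a\right) u{\left(6 \right)} = \left(139 + \frac{107}{28}\right) \frac{-8 + 6^{4} \left(6 + 6\right)}{216} = \frac{3999 \frac{-8 + 1296 \cdot 12}{216}}{28} = \frac{3999 \frac{-8 + 15552}{216}}{28} = \frac{3999 \cdot \frac{1}{216} \cdot 15544}{28} = \frac{3999}{28} \cdot \frac{1943}{27} = \frac{2590019}{252}$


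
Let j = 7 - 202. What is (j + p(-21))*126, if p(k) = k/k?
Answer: -24444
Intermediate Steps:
j = -195
p(k) = 1
(j + p(-21))*126 = (-195 + 1)*126 = -194*126 = -24444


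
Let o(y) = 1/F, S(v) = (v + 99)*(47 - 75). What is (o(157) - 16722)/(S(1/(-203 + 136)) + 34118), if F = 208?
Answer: -46607545/87368736 ≈ -0.53346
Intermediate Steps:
S(v) = -2772 - 28*v (S(v) = (99 + v)*(-28) = -2772 - 28*v)
o(y) = 1/208
(o(157) - 16722)/(S(1/(-203 + 136)) + 34118) = (1/208 - 16722)/((-2772 - 28/(-203 + 136)) + 34118) = -3478175/(208*((-2772 - 28/(-67)) + 34118)) = -3478175/(208*((-2772 - 28*(-1/67)) + 34118)) = -3478175/(208*((-2772 + 28/67) + 34118)) = -3478175/(208*(-185696/67 + 34118)) = -3478175/(208*2100210/67) = -3478175/208*67/2100210 = -46607545/87368736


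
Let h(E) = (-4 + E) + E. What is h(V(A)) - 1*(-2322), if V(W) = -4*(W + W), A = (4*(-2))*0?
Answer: 2318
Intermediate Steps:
A = 0 (A = -8*0 = 0)
V(W) = -8*W
h(E) = -4 + 2*E
h(V(A)) - 1*(-2322) = (-4 + 2*(-8*0)) - 1*(-2322) = (-4 + 2*0) + 2322 = (-4 + 0) + 2322 = -4 + 2322 = 2318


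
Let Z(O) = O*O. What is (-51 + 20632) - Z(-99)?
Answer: 10780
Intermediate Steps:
Z(O) = O**2
(-51 + 20632) - Z(-99) = (-51 + 20632) - 1*(-99)**2 = 20581 - 1*9801 = 20581 - 9801 = 10780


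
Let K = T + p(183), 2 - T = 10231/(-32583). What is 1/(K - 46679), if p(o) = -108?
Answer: -32583/1524385424 ≈ -2.1375e-5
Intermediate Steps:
T = 75397/32583 (T = 2 - 10231/(-32583) = 2 - 10231*(-1)/32583 = 2 - 1*(-10231/32583) = 2 + 10231/32583 = 75397/32583 ≈ 2.3140)
K = -3443567/32583 (K = 75397/32583 - 108 = -3443567/32583 ≈ -105.69)
1/(K - 46679) = 1/(-3443567/32583 - 46679) = 1/(-1524385424/32583) = -32583/1524385424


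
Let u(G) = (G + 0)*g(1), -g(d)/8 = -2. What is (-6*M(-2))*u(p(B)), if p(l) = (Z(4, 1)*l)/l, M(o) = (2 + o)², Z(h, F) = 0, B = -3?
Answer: 0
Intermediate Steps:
g(d) = 16 (g(d) = -8*(-2) = 16)
p(l) = 0 (p(l) = (0*l)/l = 0/l = 0)
u(G) = 16*G (u(G) = (G + 0)*16 = G*16 = 16*G)
(-6*M(-2))*u(p(B)) = (-6*(2 - 2)²)*(16*0) = -6*0²*0 = -6*0*0 = 0*0 = 0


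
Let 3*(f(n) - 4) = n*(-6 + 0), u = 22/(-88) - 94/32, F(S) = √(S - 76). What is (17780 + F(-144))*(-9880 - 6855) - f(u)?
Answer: -2380386483/8 - 33470*I*√55 ≈ -2.9755e+8 - 2.4822e+5*I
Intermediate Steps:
F(S) = √(-76 + S)
u = -51/16 (u = 22*(-1/88) - 94*1/32 = -¼ - 47/16 = -51/16 ≈ -3.1875)
f(n) = 4 - 2*n (f(n) = 4 + (n*(-6 + 0))/3 = 4 + (n*(-6))/3 = 4 + (-6*n)/3 = 4 - 2*n)
(17780 + F(-144))*(-9880 - 6855) - f(u) = (17780 + √(-76 - 144))*(-9880 - 6855) - (4 - 2*(-51/16)) = (17780 + √(-220))*(-16735) - (4 + 51/8) = (17780 + 2*I*√55)*(-16735) - 1*83/8 = (-297548300 - 33470*I*√55) - 83/8 = -2380386483/8 - 33470*I*√55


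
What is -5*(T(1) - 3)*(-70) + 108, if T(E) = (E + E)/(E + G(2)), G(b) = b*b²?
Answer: -7778/9 ≈ -864.22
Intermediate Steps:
G(b) = b³
T(E) = 2*E/(8 + E) (T(E) = (E + E)/(E + 2³) = (2*E)/(E + 8) = (2*E)/(8 + E) = 2*E/(8 + E))
-5*(T(1) - 3)*(-70) + 108 = -5*(2*1/(8 + 1) - 3)*(-70) + 108 = -5*(2*1/9 - 3)*(-70) + 108 = -5*(2*1*(⅑) - 3)*(-70) + 108 = -5*(2/9 - 3)*(-70) + 108 = -5*(-25/9)*(-70) + 108 = (125/9)*(-70) + 108 = -8750/9 + 108 = -7778/9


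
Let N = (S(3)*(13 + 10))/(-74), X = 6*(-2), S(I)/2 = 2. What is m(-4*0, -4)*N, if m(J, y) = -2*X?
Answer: -1104/37 ≈ -29.838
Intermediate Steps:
S(I) = 4 (S(I) = 2*2 = 4)
X = -12
m(J, y) = 24 (m(J, y) = -2*(-12) = 24)
N = -46/37 (N = (4*(13 + 10))/(-74) = (4*23)*(-1/74) = 92*(-1/74) = -46/37 ≈ -1.2432)
m(-4*0, -4)*N = 24*(-46/37) = -1104/37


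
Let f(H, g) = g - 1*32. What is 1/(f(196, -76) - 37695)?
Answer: -1/37803 ≈ -2.6453e-5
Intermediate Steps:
f(H, g) = -32 + g (f(H, g) = g - 32 = -32 + g)
1/(f(196, -76) - 37695) = 1/((-32 - 76) - 37695) = 1/(-108 - 37695) = 1/(-37803) = -1/37803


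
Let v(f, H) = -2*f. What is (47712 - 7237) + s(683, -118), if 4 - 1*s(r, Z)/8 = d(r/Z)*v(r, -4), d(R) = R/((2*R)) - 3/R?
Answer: 51635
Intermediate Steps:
d(R) = ½ - 3/R (d(R) = R*(1/(2*R)) - 3/R = ½ - 3/R)
s(r, Z) = 32 + 8*Z*(-6 + r/Z) (s(r, Z) = 32 - 8*(-6 + r/Z)/(2*((r/Z)))*(-2*r) = 32 - 8*(Z/r)*(-6 + r/Z)/2*(-2*r) = 32 - 8*Z*(-6 + r/Z)/(2*r)*(-2*r) = 32 - (-8)*Z*(-6 + r/Z) = 32 + 8*Z*(-6 + r/Z))
(47712 - 7237) + s(683, -118) = (47712 - 7237) + (32 - 48*(-118) + 8*683) = 40475 + (32 + 5664 + 5464) = 40475 + 11160 = 51635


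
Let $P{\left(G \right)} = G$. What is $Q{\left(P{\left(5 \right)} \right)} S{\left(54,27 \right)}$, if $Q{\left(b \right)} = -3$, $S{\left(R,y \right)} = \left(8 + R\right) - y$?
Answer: $-105$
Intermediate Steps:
$S{\left(R,y \right)} = 8 + R - y$
$Q{\left(P{\left(5 \right)} \right)} S{\left(54,27 \right)} = - 3 \left(8 + 54 - 27\right) = \left(-3\right) 35 = -105$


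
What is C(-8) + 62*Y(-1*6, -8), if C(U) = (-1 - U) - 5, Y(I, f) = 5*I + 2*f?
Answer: -2850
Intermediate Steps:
Y(I, f) = 2*f + 5*I
C(U) = -6 - U
C(-8) + 62*Y(-1*6, -8) = (-6 - 1*(-8)) + 62*(2*(-8) + 5*(-1*6)) = (-6 + 8) + 62*(-16 + 5*(-6)) = 2 + 62*(-16 - 30) = 2 + 62*(-46) = 2 - 2852 = -2850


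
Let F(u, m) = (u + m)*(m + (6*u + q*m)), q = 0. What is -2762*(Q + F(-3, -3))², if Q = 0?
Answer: -43849512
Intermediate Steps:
F(u, m) = (m + u)*(m + 6*u) (F(u, m) = (u + m)*(m + (6*u + 0*m)) = (m + u)*(m + (6*u + 0)) = (m + u)*(m + 6*u))
-2762*(Q + F(-3, -3))² = -2762*(0 + ((-3)² + 6*(-3)² + 7*(-3)*(-3)))² = -2762*(0 + (9 + 6*9 + 63))² = -2762*(0 + (9 + 54 + 63))² = -2762*(0 + 126)² = -2762*126² = -2762*15876 = -43849512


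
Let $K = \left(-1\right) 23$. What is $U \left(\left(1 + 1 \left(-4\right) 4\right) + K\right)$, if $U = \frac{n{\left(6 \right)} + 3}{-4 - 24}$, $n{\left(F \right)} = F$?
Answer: $\frac{171}{14} \approx 12.214$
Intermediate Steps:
$K = -23$
$U = - \frac{9}{28}$ ($U = \frac{6 + 3}{-4 - 24} = \frac{9}{-28} = 9 \left(- \frac{1}{28}\right) = - \frac{9}{28} \approx -0.32143$)
$U \left(\left(1 + 1 \left(-4\right) 4\right) + K\right) = - \frac{9 \left(\left(1 + 1 \left(-4\right) 4\right) - 23\right)}{28} = - \frac{9 \left(\left(1 - 16\right) - 23\right)}{28} = - \frac{9 \left(-15 - 23\right)}{28} = \left(- \frac{9}{28}\right) \left(-38\right) = \frac{171}{14}$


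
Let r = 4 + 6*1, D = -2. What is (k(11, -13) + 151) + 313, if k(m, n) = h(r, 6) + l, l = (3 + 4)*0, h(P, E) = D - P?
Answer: 452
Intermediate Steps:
r = 10 (r = 4 + 6 = 10)
h(P, E) = -2 - P
l = 0 (l = 7*0 = 0)
k(m, n) = -12 (k(m, n) = (-2 - 1*10) + 0 = (-2 - 10) + 0 = -12 + 0 = -12)
(k(11, -13) + 151) + 313 = (-12 + 151) + 313 = 139 + 313 = 452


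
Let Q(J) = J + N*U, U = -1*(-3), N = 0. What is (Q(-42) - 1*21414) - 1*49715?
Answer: -71171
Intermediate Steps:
U = 3
Q(J) = J (Q(J) = J + 0*3 = J + 0 = J)
(Q(-42) - 1*21414) - 1*49715 = (-42 - 1*21414) - 1*49715 = (-42 - 21414) - 49715 = -21456 - 49715 = -71171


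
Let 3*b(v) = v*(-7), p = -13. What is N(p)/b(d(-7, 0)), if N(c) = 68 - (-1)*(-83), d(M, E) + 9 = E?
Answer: -5/7 ≈ -0.71429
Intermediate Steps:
d(M, E) = -9 + E
N(c) = -15 (N(c) = 68 - 1*83 = 68 - 83 = -15)
b(v) = -7*v/3 (b(v) = (v*(-7))/3 = (-7*v)/3 = -7*v/3)
N(p)/b(d(-7, 0)) = -15*(-3/(7*(-9 + 0))) = -15/((-7/3*(-9))) = -15/21 = -15*1/21 = -5/7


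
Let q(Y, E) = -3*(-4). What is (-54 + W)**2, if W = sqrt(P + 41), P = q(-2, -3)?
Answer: (54 - sqrt(53))**2 ≈ 2182.8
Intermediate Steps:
q(Y, E) = 12
P = 12
W = sqrt(53) (W = sqrt(12 + 41) = sqrt(53) ≈ 7.2801)
(-54 + W)**2 = (-54 + sqrt(53))**2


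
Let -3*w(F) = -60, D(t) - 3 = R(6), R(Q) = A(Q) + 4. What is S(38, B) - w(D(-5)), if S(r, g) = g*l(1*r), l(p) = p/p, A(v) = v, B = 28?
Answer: 8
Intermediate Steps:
R(Q) = 4 + Q (R(Q) = Q + 4 = 4 + Q)
D(t) = 13 (D(t) = 3 + (4 + 6) = 3 + 10 = 13)
w(F) = 20 (w(F) = -⅓*(-60) = 20)
l(p) = 1
S(r, g) = g (S(r, g) = g*1 = g)
S(38, B) - w(D(-5)) = 28 - 1*20 = 28 - 20 = 8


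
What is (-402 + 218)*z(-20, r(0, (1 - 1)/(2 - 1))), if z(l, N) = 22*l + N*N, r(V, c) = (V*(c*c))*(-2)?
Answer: 80960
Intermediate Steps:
r(V, c) = -2*V*c² (r(V, c) = (V*c²)*(-2) = -2*V*c²)
z(l, N) = N² + 22*l (z(l, N) = 22*l + N² = N² + 22*l)
(-402 + 218)*z(-20, r(0, (1 - 1)/(2 - 1))) = (-402 + 218)*((-2*0*((1 - 1)/(2 - 1))²)² + 22*(-20)) = -184*((-2*0*(0/1)²)² - 440) = -184*((-2*0*(0*1)²)² - 440) = -184*((-2*0*0²)² - 440) = -184*((-2*0*0)² - 440) = -184*(0² - 440) = -184*(0 - 440) = -184*(-440) = 80960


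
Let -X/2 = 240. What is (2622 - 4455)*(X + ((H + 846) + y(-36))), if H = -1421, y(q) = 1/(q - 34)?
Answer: 135368883/70 ≈ 1.9338e+6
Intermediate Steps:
X = -480 (X = -2*240 = -480)
y(q) = 1/(-34 + q)
(2622 - 4455)*(X + ((H + 846) + y(-36))) = (2622 - 4455)*(-480 + ((-1421 + 846) + 1/(-34 - 36))) = -1833*(-480 + (-575 + 1/(-70))) = -1833*(-480 + (-575 - 1/70)) = -1833*(-480 - 40251/70) = -1833*(-73851/70) = 135368883/70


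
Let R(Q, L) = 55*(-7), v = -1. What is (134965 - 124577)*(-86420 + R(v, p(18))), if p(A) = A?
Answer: -901730340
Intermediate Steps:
R(Q, L) = -385
(134965 - 124577)*(-86420 + R(v, p(18))) = (134965 - 124577)*(-86420 - 385) = 10388*(-86805) = -901730340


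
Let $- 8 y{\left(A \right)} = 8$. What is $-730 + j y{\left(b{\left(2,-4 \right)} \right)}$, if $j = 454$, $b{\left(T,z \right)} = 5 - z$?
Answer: $-1184$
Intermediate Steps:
$y{\left(A \right)} = -1$ ($y{\left(A \right)} = \left(- \frac{1}{8}\right) 8 = -1$)
$-730 + j y{\left(b{\left(2,-4 \right)} \right)} = -730 + 454 \left(-1\right) = -730 - 454 = -1184$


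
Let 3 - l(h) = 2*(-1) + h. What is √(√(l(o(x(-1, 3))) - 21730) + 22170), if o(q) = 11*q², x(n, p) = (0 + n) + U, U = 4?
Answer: √(22170 + 8*I*√341) ≈ 148.9 + 0.4961*I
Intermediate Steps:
x(n, p) = 4 + n (x(n, p) = (0 + n) + 4 = n + 4 = 4 + n)
l(h) = 5 - h (l(h) = 3 - (2*(-1) + h) = 3 - (-2 + h) = 3 + (2 - h) = 5 - h)
√(√(l(o(x(-1, 3))) - 21730) + 22170) = √(√((5 - 11*(4 - 1)²) - 21730) + 22170) = √(√((5 - 11*3²) - 21730) + 22170) = √(√((5 - 11*9) - 21730) + 22170) = √(√((5 - 1*99) - 21730) + 22170) = √(√((5 - 99) - 21730) + 22170) = √(√(-94 - 21730) + 22170) = √(√(-21824) + 22170) = √(8*I*√341 + 22170) = √(22170 + 8*I*√341)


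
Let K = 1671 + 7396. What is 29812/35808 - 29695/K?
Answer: -198253289/81167784 ≈ -2.4425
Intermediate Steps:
K = 9067
29812/35808 - 29695/K = 29812/35808 - 29695/9067 = 29812*(1/35808) - 29695*1/9067 = 7453/8952 - 29695/9067 = -198253289/81167784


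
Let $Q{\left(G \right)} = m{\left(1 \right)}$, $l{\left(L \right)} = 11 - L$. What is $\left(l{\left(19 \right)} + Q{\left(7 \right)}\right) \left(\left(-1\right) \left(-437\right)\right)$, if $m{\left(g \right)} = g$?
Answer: $-3059$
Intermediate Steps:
$Q{\left(G \right)} = 1$
$\left(l{\left(19 \right)} + Q{\left(7 \right)}\right) \left(\left(-1\right) \left(-437\right)\right) = \left(\left(11 - 19\right) + 1\right) \left(\left(-1\right) \left(-437\right)\right) = \left(\left(11 - 19\right) + 1\right) 437 = \left(-8 + 1\right) 437 = \left(-7\right) 437 = -3059$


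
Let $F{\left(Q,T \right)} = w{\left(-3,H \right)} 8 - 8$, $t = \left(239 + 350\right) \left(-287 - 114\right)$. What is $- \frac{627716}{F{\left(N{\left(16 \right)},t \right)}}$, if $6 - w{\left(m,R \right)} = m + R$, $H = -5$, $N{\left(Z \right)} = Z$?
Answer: $- \frac{156929}{26} \approx -6035.7$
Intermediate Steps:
$t = -236189$ ($t = 589 \left(-401\right) = -236189$)
$w{\left(m,R \right)} = 6 - R - m$ ($w{\left(m,R \right)} = 6 - \left(m + R\right) = 6 - \left(R + m\right) = 6 - R - m$)
$F{\left(Q,T \right)} = 104$ ($F{\left(Q,T \right)} = \left(6 - -5 - -3\right) 8 - 8 = \left(6 + 5 + 3\right) 8 - 8 = 14 \cdot 8 - 8 = 112 - 8 = 104$)
$- \frac{627716}{F{\left(N{\left(16 \right)},t \right)}} = - \frac{627716}{104} = \left(-627716\right) \frac{1}{104} = - \frac{156929}{26}$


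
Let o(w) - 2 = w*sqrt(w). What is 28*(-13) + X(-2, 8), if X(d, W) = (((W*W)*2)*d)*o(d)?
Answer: -876 + 512*I*sqrt(2) ≈ -876.0 + 724.08*I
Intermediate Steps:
o(w) = 2 + w**(3/2) (o(w) = 2 + w*sqrt(w) = 2 + w**(3/2))
X(d, W) = 2*d*W**2*(2 + d**(3/2)) (X(d, W) = (((W*W)*2)*d)*(2 + d**(3/2)) = ((W**2*2)*d)*(2 + d**(3/2)) = ((2*W**2)*d)*(2 + d**(3/2)) = (2*d*W**2)*(2 + d**(3/2)) = 2*d*W**2*(2 + d**(3/2)))
28*(-13) + X(-2, 8) = 28*(-13) + 2*(-2)*8**2*(2 + (-2)**(3/2)) = -364 + 2*(-2)*64*(2 - 2*I*sqrt(2)) = -364 + (-512 + 512*I*sqrt(2)) = -876 + 512*I*sqrt(2)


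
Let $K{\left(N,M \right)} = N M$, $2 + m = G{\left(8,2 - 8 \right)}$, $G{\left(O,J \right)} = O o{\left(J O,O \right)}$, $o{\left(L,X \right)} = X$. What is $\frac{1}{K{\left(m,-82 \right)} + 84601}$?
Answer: $\frac{1}{79517} \approx 1.2576 \cdot 10^{-5}$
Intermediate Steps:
$G{\left(O,J \right)} = O^{2}$ ($G{\left(O,J \right)} = O O = O^{2}$)
$m = 62$ ($m = -2 + 8^{2} = -2 + 64 = 62$)
$K{\left(N,M \right)} = M N$
$\frac{1}{K{\left(m,-82 \right)} + 84601} = \frac{1}{\left(-82\right) 62 + 84601} = \frac{1}{-5084 + 84601} = \frac{1}{79517}$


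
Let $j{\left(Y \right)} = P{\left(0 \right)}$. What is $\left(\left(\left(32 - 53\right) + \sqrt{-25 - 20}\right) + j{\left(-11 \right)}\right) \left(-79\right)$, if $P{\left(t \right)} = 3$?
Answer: $1422 - 237 i \sqrt{5} \approx 1422.0 - 529.95 i$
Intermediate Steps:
$j{\left(Y \right)} = 3$
$\left(\left(\left(32 - 53\right) + \sqrt{-25 - 20}\right) + j{\left(-11 \right)}\right) \left(-79\right) = \left(\left(\left(32 - 53\right) + \sqrt{-25 - 20}\right) + 3\right) \left(-79\right) = \left(\left(-21 + \sqrt{-45}\right) + 3\right) \left(-79\right) = \left(\left(-21 + 3 i \sqrt{5}\right) + 3\right) \left(-79\right) = \left(-18 + 3 i \sqrt{5}\right) \left(-79\right) = 1422 - 237 i \sqrt{5}$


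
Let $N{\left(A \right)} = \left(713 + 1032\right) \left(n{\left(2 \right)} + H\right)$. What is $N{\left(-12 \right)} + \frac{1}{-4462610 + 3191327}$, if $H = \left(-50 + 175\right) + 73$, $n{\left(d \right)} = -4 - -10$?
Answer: $\frac{452551322339}{1271283} \approx 3.5598 \cdot 10^{5}$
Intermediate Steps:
$n{\left(d \right)} = 6$ ($n{\left(d \right)} = -4 + 10 = 6$)
$H = 198$ ($H = 125 + 73 = 198$)
$N{\left(A \right)} = 355980$ ($N{\left(A \right)} = \left(713 + 1032\right) \left(6 + 198\right) = 1745 \cdot 204 = 355980$)
$N{\left(-12 \right)} + \frac{1}{-4462610 + 3191327} = 355980 + \frac{1}{-4462610 + 3191327} = 355980 + \frac{1}{-1271283} = 355980 - \frac{1}{1271283} = \frac{452551322339}{1271283}$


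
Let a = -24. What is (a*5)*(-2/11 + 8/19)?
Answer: -6000/209 ≈ -28.708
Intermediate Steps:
(a*5)*(-2/11 + 8/19) = (-24*5)*(-2/11 + 8/19) = -120*(-2*1/11 + 8*(1/19)) = -120*(-2/11 + 8/19) = -120*50/209 = -6000/209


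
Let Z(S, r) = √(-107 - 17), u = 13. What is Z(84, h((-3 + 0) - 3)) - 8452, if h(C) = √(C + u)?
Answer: -8452 + 2*I*√31 ≈ -8452.0 + 11.136*I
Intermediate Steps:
h(C) = √(13 + C) (h(C) = √(C + 13) = √(13 + C))
Z(S, r) = 2*I*√31 (Z(S, r) = √(-124) = 2*I*√31)
Z(84, h((-3 + 0) - 3)) - 8452 = 2*I*√31 - 8452 = -8452 + 2*I*√31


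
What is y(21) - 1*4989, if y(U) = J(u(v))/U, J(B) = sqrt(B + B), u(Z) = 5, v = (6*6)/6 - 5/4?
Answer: -4989 + sqrt(10)/21 ≈ -4988.9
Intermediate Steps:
v = 19/4 (v = 36*(1/6) - 5*1/4 = 6 - 5/4 = 19/4 ≈ 4.7500)
J(B) = sqrt(2)*sqrt(B) (J(B) = sqrt(2*B) = sqrt(2)*sqrt(B))
y(U) = sqrt(10)/U (y(U) = (sqrt(2)*sqrt(5))/U = sqrt(10)/U)
y(21) - 1*4989 = sqrt(10)/21 - 1*4989 = sqrt(10)*(1/21) - 4989 = sqrt(10)/21 - 4989 = -4989 + sqrt(10)/21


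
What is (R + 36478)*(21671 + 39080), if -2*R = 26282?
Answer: 1417746087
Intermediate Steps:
R = -13141 (R = -½*26282 = -13141)
(R + 36478)*(21671 + 39080) = (-13141 + 36478)*(21671 + 39080) = 23337*60751 = 1417746087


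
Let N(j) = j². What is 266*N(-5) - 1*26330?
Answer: -19680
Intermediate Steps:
266*N(-5) - 1*26330 = 266*(-5)² - 1*26330 = 266*25 - 26330 = 6650 - 26330 = -19680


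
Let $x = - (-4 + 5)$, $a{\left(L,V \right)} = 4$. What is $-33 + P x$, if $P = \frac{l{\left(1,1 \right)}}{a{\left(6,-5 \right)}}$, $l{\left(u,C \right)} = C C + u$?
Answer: $- \frac{67}{2} \approx -33.5$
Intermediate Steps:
$l{\left(u,C \right)} = u + C^{2}$ ($l{\left(u,C \right)} = C^{2} + u = u + C^{2}$)
$P = \frac{1}{2}$ ($P = \frac{1 + 1^{2}}{4} = \left(1 + 1\right) \frac{1}{4} = 2 \cdot \frac{1}{4} = \frac{1}{2} \approx 0.5$)
$x = -1$ ($x = \left(-1\right) 1 = -1$)
$-33 + P x = -33 + \frac{1}{2} \left(-1\right) = -33 - \frac{1}{2} = - \frac{67}{2}$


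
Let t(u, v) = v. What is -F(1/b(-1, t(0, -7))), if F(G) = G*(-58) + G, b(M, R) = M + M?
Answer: -57/2 ≈ -28.500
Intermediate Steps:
b(M, R) = 2*M
F(G) = -57*G (F(G) = -58*G + G = -57*G)
-F(1/b(-1, t(0, -7))) = -(-57)/(2*(-1)) = -(-57)/(-2) = -(-57)*(-1)/2 = -1*57/2 = -57/2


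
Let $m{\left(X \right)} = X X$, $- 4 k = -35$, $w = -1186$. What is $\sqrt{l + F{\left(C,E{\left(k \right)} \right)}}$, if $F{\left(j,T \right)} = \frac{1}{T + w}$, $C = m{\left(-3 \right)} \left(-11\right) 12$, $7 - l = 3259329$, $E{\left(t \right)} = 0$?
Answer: $\frac{i \sqrt{4584549289098}}{1186} \approx 1805.4 i$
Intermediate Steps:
$k = \frac{35}{4}$ ($k = \left(- \frac{1}{4}\right) \left(-35\right) = \frac{35}{4} \approx 8.75$)
$m{\left(X \right)} = X^{2}$
$l = -3259322$ ($l = 7 - 3259329 = -3259322$)
$C = -1188$ ($C = \left(-3\right)^{2} \left(-11\right) 12 = 9 \left(-11\right) 12 = \left(-99\right) 12 = -1188$)
$F{\left(j,T \right)} = \frac{1}{-1186 + T}$ ($F{\left(j,T \right)} = \frac{1}{T - 1186} = \frac{1}{-1186 + T}$)
$\sqrt{l + F{\left(C,E{\left(k \right)} \right)}} = \sqrt{-3259322 + \frac{1}{-1186 + 0}} = \sqrt{-3259322 + \frac{1}{-1186}} = \sqrt{-3259322 - \frac{1}{1186}} = \sqrt{- \frac{3865555893}{1186}} = \frac{i \sqrt{4584549289098}}{1186}$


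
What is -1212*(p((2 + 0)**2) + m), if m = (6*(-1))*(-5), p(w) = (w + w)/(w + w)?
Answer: -37572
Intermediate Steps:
p(w) = 1 (p(w) = (2*w)/((2*w)) = (2*w)*(1/(2*w)) = 1)
m = 30 (m = -6*(-5) = 30)
-1212*(p((2 + 0)**2) + m) = -1212*(1 + 30) = -1212*31 = -37572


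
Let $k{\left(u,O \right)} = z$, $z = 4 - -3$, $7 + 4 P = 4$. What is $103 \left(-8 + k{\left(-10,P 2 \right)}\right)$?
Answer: $-103$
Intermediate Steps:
$P = - \frac{3}{4}$ ($P = - \frac{7}{4} + \frac{1}{4} \cdot 4 = - \frac{7}{4} + 1 = - \frac{3}{4} \approx -0.75$)
$z = 7$ ($z = 4 + 3 = 7$)
$k{\left(u,O \right)} = 7$
$103 \left(-8 + k{\left(-10,P 2 \right)}\right) = 103 \left(-8 + 7\right) = 103 \left(-1\right) = -103$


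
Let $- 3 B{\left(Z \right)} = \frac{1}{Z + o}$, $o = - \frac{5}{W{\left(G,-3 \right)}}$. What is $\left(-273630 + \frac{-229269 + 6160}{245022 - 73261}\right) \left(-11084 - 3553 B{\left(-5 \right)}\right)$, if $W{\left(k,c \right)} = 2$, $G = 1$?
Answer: $\frac{23776229975582554}{7729245} \approx 3.0761 \cdot 10^{9}$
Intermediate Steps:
$o = - \frac{5}{2} \approx -2.5$
$B{\left(Z \right)} = - \frac{1}{3 \left(- \frac{5}{2} + Z\right)}$ ($B{\left(Z \right)} = - \frac{1}{3 \left(Z - \frac{5}{2}\right)} = - \frac{1}{3 \left(- \frac{5}{2} + Z\right)}$)
$\left(-273630 + \frac{-229269 + 6160}{245022 - 73261}\right) \left(-11084 - 3553 B{\left(-5 \right)}\right) = \left(-273630 + \frac{-229269 + 6160}{245022 - 73261}\right) \left(-11084 - 3553 \left(- \frac{2}{-15 + 6 \left(-5\right)}\right)\right) = \left(-273630 - \frac{223109}{171761}\right) \left(-11084 - 3553 \left(- \frac{2}{-15 - 30}\right)\right) = \left(-273630 - \frac{223109}{171761}\right) \left(-11084 - 3553 \left(- \frac{2}{-45}\right)\right) = \left(-273630 - \frac{223109}{171761}\right) \left(-11084 - 3553 \left(\left(-2\right) \left(- \frac{1}{45}\right)\right)\right) = - \frac{46999185539 \left(-11084 - \frac{7106}{45}\right)}{171761} = \left(- \frac{46999185539}{171761}\right) \left(- \frac{505886}{45}\right) = \frac{23776229975582554}{7729245}$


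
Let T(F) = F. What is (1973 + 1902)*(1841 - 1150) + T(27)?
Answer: 2677652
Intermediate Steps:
(1973 + 1902)*(1841 - 1150) + T(27) = (1973 + 1902)*(1841 - 1150) + 27 = 3875*691 + 27 = 2677625 + 27 = 2677652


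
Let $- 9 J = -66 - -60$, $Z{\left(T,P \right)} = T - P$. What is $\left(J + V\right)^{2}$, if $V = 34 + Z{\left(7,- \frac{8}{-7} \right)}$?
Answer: $\frac{724201}{441} \approx 1642.2$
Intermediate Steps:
$J = \frac{2}{3}$ ($J = - \frac{-66 - -60}{9} = - \frac{-66 + 60}{9} = \left(- \frac{1}{9}\right) \left(-6\right) = \frac{2}{3} \approx 0.66667$)
$V = \frac{279}{7}$ ($V = 34 + \left(7 - - \frac{8}{-7}\right) = 34 + \left(7 - \left(-8\right) \left(- \frac{1}{7}\right)\right) = 34 + \left(7 - \frac{8}{7}\right) = 34 + \frac{41}{7} = \frac{279}{7} \approx 39.857$)
$\left(J + V\right)^{2} = \left(\frac{2}{3} + \frac{279}{7}\right)^{2} = \left(\frac{851}{21}\right)^{2} = \frac{724201}{441}$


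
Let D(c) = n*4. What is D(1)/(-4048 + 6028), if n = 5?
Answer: 1/99 ≈ 0.010101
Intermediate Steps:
D(c) = 20 (D(c) = 5*4 = 20)
D(1)/(-4048 + 6028) = 20/(-4048 + 6028) = 20/1980 = (1/1980)*20 = 1/99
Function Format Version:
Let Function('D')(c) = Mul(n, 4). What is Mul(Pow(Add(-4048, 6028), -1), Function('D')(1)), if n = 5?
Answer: Rational(1, 99) ≈ 0.010101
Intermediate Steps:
Function('D')(c) = 20 (Function('D')(c) = Mul(5, 4) = 20)
Mul(Pow(Add(-4048, 6028), -1), Function('D')(1)) = Mul(Pow(Add(-4048, 6028), -1), 20) = Mul(Pow(1980, -1), 20) = Mul(Rational(1, 1980), 20) = Rational(1, 99)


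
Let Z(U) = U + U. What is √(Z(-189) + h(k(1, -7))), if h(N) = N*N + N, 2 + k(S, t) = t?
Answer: 3*I*√34 ≈ 17.493*I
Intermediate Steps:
k(S, t) = -2 + t
Z(U) = 2*U
h(N) = N + N² (h(N) = N² + N = N + N²)
√(Z(-189) + h(k(1, -7))) = √(2*(-189) + (-2 - 7)*(1 + (-2 - 7))) = √(-378 - 9*(1 - 9)) = √(-378 - 9*(-8)) = √(-378 + 72) = √(-306) = 3*I*√34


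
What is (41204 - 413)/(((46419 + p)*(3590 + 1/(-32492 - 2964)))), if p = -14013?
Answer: 241047616/687477297639 ≈ 0.00035063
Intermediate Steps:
(41204 - 413)/(((46419 + p)*(3590 + 1/(-32492 - 2964)))) = (41204 - 413)/(((46419 - 14013)*(3590 + 1/(-32492 - 2964)))) = 40791/((32406*(3590 + 1/(-35456)))) = 40791/((32406*(3590 - 1/35456))) = 40791/((32406*(127287039/35456))) = 40791/(2062431892917/17728) = 40791*(17728/2062431892917) = 241047616/687477297639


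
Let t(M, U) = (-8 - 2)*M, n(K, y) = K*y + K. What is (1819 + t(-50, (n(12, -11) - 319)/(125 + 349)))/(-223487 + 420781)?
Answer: 2319/197294 ≈ 0.011754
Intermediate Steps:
n(K, y) = K + K*y
t(M, U) = -10*M
(1819 + t(-50, (n(12, -11) - 319)/(125 + 349)))/(-223487 + 420781) = (1819 - 10*(-50))/(-223487 + 420781) = (1819 + 500)/197294 = 2319*(1/197294) = 2319/197294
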